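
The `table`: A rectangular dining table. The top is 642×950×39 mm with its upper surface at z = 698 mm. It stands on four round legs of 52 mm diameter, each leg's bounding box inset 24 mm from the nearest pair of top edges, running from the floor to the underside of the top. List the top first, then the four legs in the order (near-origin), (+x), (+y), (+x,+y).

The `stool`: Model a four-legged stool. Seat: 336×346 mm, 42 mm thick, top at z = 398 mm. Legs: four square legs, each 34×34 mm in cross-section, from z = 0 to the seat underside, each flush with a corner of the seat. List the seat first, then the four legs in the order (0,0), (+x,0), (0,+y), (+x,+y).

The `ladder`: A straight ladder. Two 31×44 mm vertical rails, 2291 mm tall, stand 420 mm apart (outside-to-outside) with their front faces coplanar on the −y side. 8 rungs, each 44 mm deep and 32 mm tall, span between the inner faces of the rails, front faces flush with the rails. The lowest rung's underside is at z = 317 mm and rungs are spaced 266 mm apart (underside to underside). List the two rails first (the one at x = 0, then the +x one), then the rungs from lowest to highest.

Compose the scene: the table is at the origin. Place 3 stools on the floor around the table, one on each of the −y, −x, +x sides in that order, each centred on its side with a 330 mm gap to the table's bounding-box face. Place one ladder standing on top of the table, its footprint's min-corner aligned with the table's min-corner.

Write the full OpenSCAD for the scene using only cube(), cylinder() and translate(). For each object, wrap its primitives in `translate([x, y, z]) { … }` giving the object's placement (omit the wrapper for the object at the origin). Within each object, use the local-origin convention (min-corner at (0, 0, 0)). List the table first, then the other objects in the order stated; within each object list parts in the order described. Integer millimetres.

translate([0, 0, 659]) cube([642, 950, 39]);
translate([50, 50, 0]) cylinder(h = 659, r = 26);
translate([592, 50, 0]) cylinder(h = 659, r = 26);
translate([50, 900, 0]) cylinder(h = 659, r = 26);
translate([592, 900, 0]) cylinder(h = 659, r = 26);
translate([153, -676, 0]) {
  translate([0, 0, 356]) cube([336, 346, 42]);
  cube([34, 34, 356]);
  translate([302, 0, 0]) cube([34, 34, 356]);
  translate([0, 312, 0]) cube([34, 34, 356]);
  translate([302, 312, 0]) cube([34, 34, 356]);
}
translate([-666, 302, 0]) {
  translate([0, 0, 356]) cube([336, 346, 42]);
  cube([34, 34, 356]);
  translate([302, 0, 0]) cube([34, 34, 356]);
  translate([0, 312, 0]) cube([34, 34, 356]);
  translate([302, 312, 0]) cube([34, 34, 356]);
}
translate([972, 302, 0]) {
  translate([0, 0, 356]) cube([336, 346, 42]);
  cube([34, 34, 356]);
  translate([302, 0, 0]) cube([34, 34, 356]);
  translate([0, 312, 0]) cube([34, 34, 356]);
  translate([302, 312, 0]) cube([34, 34, 356]);
}
translate([0, 0, 698]) {
  cube([31, 44, 2291]);
  translate([389, 0, 0]) cube([31, 44, 2291]);
  translate([31, 0, 317]) cube([358, 44, 32]);
  translate([31, 0, 583]) cube([358, 44, 32]);
  translate([31, 0, 849]) cube([358, 44, 32]);
  translate([31, 0, 1115]) cube([358, 44, 32]);
  translate([31, 0, 1381]) cube([358, 44, 32]);
  translate([31, 0, 1647]) cube([358, 44, 32]);
  translate([31, 0, 1913]) cube([358, 44, 32]);
  translate([31, 0, 2179]) cube([358, 44, 32]);
}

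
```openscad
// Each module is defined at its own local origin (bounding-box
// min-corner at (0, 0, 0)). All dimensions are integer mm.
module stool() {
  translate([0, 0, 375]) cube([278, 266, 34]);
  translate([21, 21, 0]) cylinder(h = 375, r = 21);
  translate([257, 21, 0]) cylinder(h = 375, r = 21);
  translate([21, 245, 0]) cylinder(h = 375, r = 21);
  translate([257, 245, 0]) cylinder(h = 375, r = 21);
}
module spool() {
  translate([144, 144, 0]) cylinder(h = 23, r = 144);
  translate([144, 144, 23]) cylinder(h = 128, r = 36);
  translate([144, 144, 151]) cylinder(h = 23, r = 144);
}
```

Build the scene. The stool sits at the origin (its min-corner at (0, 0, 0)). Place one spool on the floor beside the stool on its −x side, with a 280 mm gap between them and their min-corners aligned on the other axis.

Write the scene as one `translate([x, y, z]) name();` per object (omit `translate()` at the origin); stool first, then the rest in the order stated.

stool();
translate([-568, 0, 0]) spool();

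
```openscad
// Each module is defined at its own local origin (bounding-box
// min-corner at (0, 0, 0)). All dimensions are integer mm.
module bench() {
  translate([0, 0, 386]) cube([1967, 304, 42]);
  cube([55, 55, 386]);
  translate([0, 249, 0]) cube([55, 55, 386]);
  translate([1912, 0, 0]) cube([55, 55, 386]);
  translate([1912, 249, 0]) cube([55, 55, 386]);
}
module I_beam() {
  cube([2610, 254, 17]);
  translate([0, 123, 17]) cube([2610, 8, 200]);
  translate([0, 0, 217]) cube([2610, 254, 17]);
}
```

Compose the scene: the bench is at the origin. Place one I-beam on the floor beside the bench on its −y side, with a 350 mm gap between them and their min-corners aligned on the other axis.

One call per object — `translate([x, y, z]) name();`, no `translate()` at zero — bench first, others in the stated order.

bench();
translate([0, -604, 0]) I_beam();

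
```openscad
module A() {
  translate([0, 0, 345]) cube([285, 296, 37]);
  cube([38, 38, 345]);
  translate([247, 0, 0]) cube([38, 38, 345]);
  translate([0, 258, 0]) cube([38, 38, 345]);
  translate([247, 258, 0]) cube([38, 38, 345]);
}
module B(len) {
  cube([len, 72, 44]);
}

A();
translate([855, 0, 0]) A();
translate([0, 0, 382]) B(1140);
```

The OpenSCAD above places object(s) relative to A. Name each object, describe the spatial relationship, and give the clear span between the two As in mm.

A is a stool. B is a beam. A beam spans the tops of two stools. The clear span between the two stools is 570 mm.

Second stool starts at x = 855; first ends at x = 285; clear span = 855 − 285 = 570 mm.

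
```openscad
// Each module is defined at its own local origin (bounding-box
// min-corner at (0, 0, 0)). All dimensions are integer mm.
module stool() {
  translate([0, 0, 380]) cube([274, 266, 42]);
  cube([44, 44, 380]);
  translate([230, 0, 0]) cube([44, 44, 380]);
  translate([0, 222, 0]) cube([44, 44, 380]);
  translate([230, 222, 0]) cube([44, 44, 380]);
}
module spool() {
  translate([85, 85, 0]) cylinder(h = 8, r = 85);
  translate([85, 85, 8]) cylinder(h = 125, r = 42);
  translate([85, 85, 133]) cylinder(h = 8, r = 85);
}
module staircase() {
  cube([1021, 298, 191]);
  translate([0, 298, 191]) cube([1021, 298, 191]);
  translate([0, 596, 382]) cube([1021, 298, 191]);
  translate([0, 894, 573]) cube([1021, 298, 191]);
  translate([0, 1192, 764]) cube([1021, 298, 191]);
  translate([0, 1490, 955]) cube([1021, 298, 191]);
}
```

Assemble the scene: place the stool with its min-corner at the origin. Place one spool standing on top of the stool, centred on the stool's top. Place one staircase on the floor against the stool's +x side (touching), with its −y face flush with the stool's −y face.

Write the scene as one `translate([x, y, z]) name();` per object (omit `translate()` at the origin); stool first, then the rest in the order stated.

stool();
translate([52, 48, 422]) spool();
translate([274, 0, 0]) staircase();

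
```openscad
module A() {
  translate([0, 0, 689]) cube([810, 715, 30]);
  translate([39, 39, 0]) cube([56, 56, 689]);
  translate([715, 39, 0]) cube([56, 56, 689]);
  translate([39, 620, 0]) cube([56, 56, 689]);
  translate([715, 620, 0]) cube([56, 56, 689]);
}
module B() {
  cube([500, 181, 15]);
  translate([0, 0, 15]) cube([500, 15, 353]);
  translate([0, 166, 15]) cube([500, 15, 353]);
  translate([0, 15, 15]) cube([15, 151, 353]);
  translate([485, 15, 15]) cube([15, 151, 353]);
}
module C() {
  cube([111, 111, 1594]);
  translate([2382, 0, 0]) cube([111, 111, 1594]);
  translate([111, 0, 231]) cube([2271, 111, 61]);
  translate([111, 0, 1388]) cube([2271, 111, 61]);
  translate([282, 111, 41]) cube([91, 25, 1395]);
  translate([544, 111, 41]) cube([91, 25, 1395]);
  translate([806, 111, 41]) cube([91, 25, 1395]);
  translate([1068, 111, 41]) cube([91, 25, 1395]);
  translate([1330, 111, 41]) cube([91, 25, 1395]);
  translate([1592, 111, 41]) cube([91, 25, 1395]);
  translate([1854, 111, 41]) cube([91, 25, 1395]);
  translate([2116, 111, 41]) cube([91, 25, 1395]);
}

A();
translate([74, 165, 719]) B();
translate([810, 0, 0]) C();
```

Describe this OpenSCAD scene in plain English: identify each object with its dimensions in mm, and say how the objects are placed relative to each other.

A is a table with a 810×715 mm rectangular top, 30 mm thick, top surface at z = 719 mm, supported by four 56×56 mm square legs, each inset 39 mm from the nearest pair of top edges, running from the floor.

B is an open-topped rectangular box: outside dimensions 500×181×368 mm, with a uniform wall and base thickness of 15 mm. The base is a full 500×181 slab on the floor; four walls sit on top of the base. The front and back walls (the −y and +y sides) span the full width; the two side walls fit between them.

C is a fence section. Two 111×111 mm posts, 1594 mm tall, stand on the floor with a clear span of 2271 mm between their inner faces. Two horizontal rails of 111×61 mm section span the gap between the posts with their undersides at z = 231 mm and z = 1388 mm, flush with the posts' −y face. 8 pickets, each 91 mm wide, 25 mm thick and 1395 mm tall, are fixed to the +y face of the rails with their bottoms at z = 41 mm, evenly spaced across the span with equal gaps (rounded down to the nearest mm) at the −x end and between each pair — any rounding remainder accumulates at the +x end.

The open box is on top of the table. The fence section is against the table's +x side, with their −y faces flush.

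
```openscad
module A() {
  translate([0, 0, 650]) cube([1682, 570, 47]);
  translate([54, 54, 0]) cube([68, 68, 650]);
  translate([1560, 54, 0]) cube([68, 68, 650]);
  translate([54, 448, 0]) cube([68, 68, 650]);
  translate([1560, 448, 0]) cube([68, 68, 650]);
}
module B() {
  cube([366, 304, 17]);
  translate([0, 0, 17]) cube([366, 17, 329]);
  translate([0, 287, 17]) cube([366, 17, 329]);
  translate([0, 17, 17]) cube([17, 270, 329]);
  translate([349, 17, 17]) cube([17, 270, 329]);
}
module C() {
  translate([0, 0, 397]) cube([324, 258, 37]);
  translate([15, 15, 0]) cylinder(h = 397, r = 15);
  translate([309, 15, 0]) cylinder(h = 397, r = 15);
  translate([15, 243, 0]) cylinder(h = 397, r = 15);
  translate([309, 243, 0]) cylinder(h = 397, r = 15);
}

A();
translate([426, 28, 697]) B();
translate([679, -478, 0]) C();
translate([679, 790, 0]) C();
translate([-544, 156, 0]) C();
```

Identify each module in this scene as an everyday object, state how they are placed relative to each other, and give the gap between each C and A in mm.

A is a table. B is an open box. C is a stool. The open box is on top of the table. Three stools sit around the table at the −y, +y, −x sides. The gap between each stool and the table is 220 mm.

Each stool's nearest face is 220 mm from the table's bounding box.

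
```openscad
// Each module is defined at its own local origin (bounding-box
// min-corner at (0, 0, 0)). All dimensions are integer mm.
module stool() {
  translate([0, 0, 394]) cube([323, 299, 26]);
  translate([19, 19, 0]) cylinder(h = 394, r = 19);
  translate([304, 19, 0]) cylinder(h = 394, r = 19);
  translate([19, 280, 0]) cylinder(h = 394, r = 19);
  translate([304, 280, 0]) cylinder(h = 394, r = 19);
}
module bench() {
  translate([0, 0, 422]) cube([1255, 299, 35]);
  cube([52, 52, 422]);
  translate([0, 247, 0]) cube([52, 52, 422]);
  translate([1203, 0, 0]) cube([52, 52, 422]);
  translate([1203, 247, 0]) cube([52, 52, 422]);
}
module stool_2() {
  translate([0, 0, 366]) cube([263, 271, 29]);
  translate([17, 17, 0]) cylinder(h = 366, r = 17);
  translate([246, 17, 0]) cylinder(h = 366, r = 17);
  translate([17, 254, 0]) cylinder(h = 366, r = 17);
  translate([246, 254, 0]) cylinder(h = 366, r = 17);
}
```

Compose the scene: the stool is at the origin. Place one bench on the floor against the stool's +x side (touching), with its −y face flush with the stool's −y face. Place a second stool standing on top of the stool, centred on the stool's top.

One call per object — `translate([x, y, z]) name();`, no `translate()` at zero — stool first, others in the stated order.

stool();
translate([323, 0, 0]) bench();
translate([30, 14, 420]) stool_2();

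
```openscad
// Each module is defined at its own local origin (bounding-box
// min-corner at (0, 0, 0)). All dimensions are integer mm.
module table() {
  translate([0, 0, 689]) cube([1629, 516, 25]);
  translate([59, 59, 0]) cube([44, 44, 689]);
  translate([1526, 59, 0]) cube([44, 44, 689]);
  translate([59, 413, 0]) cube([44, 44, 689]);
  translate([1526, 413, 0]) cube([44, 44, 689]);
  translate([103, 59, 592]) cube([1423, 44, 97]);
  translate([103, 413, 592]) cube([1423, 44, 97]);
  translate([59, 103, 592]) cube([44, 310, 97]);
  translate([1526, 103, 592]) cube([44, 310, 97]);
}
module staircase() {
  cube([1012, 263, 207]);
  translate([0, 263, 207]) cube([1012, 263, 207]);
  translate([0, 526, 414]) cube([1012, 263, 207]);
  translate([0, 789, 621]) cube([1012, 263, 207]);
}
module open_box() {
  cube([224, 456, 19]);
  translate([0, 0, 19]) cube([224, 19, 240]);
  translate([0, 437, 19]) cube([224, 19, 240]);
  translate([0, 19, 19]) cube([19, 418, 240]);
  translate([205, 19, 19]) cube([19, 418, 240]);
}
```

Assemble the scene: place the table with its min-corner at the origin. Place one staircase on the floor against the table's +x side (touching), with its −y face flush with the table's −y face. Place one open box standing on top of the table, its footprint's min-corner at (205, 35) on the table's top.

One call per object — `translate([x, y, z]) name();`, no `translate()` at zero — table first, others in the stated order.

table();
translate([1629, 0, 0]) staircase();
translate([205, 35, 714]) open_box();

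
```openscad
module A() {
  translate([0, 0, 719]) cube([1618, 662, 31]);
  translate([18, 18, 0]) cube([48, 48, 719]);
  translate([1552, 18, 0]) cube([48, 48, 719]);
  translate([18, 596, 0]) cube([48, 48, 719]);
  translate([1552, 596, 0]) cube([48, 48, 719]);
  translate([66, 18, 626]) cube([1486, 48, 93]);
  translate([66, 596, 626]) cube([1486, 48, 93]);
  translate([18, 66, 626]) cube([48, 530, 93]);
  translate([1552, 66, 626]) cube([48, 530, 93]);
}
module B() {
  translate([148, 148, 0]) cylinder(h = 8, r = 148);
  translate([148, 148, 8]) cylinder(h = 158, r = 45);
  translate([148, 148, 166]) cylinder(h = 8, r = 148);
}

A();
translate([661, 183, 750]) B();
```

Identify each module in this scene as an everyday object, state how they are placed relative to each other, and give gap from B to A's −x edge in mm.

A is a table. B is a spool. The spool is on top of the table, centred. The gap from the spool to the table's −x edge is 661 mm.

The spool's min-x is at 661; the table's min-x is 0; gap = 661 mm.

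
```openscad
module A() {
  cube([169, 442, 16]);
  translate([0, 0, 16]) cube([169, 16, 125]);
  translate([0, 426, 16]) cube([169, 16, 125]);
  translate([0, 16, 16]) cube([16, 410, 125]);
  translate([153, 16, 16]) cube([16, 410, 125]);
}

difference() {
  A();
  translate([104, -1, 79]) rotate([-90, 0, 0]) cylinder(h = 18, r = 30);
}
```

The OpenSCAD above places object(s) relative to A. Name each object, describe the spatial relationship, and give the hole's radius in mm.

The subtracted cylinder has r = 30 mm.

A is an open box. The open box has a circular hole through its front wall. The hole's radius is 30 mm.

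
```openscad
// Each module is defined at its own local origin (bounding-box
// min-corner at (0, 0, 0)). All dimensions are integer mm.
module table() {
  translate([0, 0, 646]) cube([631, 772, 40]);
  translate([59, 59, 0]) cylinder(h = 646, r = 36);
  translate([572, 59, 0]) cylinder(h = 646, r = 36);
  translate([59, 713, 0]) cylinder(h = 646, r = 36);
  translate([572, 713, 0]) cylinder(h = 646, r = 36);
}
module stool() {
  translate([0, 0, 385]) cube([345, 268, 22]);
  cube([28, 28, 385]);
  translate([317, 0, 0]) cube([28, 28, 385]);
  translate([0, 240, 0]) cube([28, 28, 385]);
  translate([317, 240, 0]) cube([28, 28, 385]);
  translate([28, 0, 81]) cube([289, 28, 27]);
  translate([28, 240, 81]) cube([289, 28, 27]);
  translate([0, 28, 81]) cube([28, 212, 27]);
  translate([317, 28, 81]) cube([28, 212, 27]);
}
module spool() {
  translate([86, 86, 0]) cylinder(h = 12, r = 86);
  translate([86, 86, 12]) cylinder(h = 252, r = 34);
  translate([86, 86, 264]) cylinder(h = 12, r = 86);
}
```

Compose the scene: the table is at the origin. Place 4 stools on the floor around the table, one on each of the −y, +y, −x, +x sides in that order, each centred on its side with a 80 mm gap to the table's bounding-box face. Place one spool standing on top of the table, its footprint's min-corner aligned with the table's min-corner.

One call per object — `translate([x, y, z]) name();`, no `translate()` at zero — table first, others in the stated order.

table();
translate([143, -348, 0]) stool();
translate([143, 852, 0]) stool();
translate([-425, 252, 0]) stool();
translate([711, 252, 0]) stool();
translate([0, 0, 686]) spool();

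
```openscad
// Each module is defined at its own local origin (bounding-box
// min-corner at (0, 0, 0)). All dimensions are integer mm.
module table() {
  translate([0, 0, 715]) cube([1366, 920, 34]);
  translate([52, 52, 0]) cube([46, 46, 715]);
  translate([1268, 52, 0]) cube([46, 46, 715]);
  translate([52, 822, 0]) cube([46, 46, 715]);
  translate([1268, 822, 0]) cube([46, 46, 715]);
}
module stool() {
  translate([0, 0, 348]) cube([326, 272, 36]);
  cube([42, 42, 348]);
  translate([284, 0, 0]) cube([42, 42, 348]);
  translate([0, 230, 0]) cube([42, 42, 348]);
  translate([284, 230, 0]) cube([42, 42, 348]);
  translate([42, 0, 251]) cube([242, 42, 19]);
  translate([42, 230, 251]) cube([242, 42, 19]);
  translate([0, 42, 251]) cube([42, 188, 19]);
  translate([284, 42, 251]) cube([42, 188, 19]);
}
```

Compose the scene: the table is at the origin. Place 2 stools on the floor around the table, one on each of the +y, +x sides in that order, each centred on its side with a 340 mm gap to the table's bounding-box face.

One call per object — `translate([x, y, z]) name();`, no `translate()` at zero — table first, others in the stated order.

table();
translate([520, 1260, 0]) stool();
translate([1706, 324, 0]) stool();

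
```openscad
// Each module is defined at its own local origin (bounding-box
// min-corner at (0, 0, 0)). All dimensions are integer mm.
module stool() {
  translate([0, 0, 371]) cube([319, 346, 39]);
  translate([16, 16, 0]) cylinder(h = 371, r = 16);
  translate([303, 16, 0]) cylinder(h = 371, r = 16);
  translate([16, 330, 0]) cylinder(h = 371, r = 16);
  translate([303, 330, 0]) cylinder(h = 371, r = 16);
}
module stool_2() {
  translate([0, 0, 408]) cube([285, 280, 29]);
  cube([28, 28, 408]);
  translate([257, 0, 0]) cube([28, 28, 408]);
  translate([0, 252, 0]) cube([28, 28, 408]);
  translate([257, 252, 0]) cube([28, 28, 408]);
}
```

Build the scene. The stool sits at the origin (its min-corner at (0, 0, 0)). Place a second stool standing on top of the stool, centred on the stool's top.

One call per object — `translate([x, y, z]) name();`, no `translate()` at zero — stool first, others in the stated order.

stool();
translate([17, 33, 410]) stool_2();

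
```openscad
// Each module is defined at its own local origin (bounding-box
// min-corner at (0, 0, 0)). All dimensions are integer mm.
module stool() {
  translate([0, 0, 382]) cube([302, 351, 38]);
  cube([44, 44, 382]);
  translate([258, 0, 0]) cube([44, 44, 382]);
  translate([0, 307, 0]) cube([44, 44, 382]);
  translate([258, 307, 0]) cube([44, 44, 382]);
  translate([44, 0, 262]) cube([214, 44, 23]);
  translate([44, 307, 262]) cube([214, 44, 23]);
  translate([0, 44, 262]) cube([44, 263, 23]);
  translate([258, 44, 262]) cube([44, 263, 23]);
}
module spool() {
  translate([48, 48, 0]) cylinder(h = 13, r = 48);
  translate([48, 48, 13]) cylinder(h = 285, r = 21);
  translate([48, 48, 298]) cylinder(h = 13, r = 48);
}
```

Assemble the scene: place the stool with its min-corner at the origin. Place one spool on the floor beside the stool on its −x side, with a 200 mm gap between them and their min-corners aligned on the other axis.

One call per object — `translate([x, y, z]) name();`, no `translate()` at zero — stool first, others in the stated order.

stool();
translate([-296, 0, 0]) spool();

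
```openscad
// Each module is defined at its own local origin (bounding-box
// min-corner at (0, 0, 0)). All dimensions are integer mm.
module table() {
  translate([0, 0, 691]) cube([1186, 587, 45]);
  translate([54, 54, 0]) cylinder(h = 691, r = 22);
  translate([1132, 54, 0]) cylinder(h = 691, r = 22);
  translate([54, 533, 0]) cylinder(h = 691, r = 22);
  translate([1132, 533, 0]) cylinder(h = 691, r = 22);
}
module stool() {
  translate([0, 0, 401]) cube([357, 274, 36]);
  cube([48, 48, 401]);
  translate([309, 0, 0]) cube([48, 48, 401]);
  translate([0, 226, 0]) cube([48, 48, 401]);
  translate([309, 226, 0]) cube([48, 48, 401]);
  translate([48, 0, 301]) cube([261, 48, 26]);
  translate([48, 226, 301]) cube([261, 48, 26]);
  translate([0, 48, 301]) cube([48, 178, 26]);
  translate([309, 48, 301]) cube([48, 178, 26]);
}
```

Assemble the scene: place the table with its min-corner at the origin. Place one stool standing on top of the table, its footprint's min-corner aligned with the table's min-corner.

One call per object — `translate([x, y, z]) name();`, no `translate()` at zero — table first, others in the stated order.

table();
translate([0, 0, 736]) stool();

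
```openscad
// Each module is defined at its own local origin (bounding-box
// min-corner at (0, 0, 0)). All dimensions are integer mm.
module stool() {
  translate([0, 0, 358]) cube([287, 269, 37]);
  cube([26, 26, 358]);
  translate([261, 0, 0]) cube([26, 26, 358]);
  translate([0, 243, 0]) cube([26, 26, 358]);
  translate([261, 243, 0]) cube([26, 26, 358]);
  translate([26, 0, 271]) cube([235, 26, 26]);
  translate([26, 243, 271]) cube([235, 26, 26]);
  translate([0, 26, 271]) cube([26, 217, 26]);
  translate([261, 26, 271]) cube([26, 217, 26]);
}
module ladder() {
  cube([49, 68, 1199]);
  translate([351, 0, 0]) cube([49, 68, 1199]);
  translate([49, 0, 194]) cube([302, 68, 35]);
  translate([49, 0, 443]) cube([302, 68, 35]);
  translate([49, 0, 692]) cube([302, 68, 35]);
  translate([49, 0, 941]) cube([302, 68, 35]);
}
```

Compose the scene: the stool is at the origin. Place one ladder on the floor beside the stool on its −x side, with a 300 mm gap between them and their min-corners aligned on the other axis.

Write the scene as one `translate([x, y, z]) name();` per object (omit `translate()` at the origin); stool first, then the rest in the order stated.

stool();
translate([-700, 0, 0]) ladder();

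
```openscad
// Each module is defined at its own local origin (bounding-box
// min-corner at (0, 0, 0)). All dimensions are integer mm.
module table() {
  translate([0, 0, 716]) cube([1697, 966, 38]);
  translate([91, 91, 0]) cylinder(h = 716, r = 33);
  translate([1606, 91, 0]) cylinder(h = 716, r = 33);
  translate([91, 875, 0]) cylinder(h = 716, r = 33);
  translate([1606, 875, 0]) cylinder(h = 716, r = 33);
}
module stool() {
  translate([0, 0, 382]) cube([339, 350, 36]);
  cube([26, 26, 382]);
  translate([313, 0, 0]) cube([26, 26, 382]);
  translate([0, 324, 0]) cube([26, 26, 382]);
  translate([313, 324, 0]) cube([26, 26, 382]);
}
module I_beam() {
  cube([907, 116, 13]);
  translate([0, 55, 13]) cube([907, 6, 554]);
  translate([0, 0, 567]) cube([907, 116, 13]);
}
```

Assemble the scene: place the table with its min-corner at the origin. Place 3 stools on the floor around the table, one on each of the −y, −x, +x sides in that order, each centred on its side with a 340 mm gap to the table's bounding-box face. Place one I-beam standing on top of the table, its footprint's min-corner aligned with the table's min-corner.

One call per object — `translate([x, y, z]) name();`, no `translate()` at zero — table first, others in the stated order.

table();
translate([679, -690, 0]) stool();
translate([-679, 308, 0]) stool();
translate([2037, 308, 0]) stool();
translate([0, 0, 754]) I_beam();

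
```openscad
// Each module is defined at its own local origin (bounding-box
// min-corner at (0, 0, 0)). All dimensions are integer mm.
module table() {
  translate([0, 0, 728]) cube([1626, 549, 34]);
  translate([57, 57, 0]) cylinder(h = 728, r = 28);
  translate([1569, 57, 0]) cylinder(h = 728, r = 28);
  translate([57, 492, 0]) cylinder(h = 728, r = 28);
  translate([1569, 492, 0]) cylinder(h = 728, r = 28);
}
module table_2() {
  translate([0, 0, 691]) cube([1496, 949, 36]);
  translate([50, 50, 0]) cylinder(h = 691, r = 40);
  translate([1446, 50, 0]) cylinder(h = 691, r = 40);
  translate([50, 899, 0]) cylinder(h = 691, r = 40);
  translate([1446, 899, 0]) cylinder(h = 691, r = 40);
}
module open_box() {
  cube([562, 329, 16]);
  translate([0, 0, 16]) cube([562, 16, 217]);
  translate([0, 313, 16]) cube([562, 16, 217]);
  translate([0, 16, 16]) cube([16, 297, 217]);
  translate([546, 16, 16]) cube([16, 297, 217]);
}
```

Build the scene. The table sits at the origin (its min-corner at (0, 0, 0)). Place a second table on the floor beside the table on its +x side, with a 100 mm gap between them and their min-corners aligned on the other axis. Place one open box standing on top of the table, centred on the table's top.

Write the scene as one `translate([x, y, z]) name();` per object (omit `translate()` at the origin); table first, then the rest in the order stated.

table();
translate([1726, 0, 0]) table_2();
translate([532, 110, 762]) open_box();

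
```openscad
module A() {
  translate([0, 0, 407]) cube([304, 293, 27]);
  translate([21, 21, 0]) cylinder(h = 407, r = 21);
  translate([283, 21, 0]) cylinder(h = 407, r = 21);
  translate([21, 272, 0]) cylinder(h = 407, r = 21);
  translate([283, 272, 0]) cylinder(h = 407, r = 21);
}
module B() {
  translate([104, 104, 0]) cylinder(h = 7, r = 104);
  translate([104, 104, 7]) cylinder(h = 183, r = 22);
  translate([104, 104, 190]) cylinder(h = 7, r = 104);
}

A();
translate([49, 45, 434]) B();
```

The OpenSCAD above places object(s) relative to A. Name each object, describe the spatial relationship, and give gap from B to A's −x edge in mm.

A is a stool. B is a spool. The spool is on top of the stool. The gap from the spool to the stool's −x edge is 49 mm.

The spool's min-x is at 49; the stool's min-x is 0; gap = 49 mm.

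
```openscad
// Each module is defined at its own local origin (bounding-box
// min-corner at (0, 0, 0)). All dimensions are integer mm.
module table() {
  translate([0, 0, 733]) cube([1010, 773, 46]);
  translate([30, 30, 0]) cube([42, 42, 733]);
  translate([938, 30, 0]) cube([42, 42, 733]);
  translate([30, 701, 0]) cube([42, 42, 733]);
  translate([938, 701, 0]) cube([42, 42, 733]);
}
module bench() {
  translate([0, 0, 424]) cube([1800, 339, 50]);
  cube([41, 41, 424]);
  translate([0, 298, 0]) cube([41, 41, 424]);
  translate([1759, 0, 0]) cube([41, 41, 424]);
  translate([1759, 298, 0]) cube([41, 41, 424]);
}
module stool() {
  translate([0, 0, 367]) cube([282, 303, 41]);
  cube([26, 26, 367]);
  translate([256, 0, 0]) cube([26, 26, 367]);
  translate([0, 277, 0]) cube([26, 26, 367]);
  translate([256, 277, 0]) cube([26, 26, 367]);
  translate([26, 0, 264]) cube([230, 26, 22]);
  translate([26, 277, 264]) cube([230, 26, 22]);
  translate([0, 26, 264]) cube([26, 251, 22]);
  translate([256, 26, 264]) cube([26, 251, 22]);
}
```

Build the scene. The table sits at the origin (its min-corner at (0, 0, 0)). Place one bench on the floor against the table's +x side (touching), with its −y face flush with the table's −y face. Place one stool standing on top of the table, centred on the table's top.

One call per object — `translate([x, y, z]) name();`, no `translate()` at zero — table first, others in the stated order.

table();
translate([1010, 0, 0]) bench();
translate([364, 235, 779]) stool();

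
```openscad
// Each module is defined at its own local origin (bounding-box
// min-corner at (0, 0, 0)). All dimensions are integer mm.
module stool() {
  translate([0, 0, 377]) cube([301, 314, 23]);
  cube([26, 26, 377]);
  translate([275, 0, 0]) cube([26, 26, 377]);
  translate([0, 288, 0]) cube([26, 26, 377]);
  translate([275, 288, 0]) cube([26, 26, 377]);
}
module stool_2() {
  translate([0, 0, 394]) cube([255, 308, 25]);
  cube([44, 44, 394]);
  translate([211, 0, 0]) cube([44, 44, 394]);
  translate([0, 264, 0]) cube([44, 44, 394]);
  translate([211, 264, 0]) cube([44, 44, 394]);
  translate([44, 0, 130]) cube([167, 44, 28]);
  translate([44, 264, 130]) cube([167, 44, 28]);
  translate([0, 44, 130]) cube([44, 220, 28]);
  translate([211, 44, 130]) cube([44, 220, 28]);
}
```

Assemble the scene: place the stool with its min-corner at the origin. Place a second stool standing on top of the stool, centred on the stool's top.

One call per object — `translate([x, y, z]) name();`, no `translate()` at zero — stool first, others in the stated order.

stool();
translate([23, 3, 400]) stool_2();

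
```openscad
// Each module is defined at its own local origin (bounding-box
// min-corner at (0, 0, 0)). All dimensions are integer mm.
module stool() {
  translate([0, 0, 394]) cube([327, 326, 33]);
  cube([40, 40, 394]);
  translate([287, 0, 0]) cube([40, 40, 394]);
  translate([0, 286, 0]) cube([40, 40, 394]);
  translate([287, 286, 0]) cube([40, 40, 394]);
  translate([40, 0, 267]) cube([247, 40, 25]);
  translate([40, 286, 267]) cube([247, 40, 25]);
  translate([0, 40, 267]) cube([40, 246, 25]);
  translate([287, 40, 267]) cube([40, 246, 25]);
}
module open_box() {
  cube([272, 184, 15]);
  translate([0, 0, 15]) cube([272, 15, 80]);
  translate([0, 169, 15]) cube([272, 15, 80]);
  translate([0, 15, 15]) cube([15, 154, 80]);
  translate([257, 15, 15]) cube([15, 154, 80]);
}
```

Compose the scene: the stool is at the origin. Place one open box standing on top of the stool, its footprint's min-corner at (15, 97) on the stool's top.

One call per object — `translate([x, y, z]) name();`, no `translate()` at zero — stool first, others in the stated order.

stool();
translate([15, 97, 427]) open_box();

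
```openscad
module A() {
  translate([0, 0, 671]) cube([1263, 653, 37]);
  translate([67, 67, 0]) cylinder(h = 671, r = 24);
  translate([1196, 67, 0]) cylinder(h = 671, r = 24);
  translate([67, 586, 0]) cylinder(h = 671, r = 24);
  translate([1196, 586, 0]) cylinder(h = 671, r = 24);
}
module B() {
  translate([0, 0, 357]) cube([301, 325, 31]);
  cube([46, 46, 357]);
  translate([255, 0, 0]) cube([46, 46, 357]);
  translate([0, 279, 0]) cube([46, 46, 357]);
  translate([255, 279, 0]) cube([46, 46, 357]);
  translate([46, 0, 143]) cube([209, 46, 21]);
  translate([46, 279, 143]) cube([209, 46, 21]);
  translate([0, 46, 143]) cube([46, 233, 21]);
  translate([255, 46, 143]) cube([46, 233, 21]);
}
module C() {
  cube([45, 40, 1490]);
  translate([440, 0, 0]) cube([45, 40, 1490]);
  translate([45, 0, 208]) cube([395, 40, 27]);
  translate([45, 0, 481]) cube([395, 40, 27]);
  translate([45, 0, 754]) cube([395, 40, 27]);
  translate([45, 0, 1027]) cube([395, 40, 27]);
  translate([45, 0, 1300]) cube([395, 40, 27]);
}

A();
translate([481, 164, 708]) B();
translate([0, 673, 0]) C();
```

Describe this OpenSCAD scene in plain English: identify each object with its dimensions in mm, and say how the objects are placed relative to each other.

A is a table: top 1263 mm (x) × 653 mm (y), 37 mm thick, upper face at z = 708 mm, on four round legs of 48 mm diameter, each leg's bounding box inset 43 mm from the nearest pair of top edges, running from z = 0 to the bottom of the top.

B is a simple wooden stool: a rectangular seat 301 mm (x) by 325 mm (y), 31 mm thick, top face at z = 388 mm, on four square legs, each 46×46 mm in cross-section. The legs rest on z = 0, each flush with a corner of the seat. Four stretchers, 46 mm wide and 21 mm tall, connect adjacent legs with their undersides at z = 143 mm, each running between the inner faces of the legs it joins and aligned with the legs' outer faces on the other axis.

C is a straight ladder. Two 45×40 mm vertical rails, 1490 mm tall, stand 485 mm apart (outside-to-outside) with their front faces coplanar on the −y side. 5 rungs, each 40 mm deep and 27 mm tall, span between the inner faces of the rails, front faces flush with the rails. The lowest rung's underside is at z = 208 mm and rungs are spaced 273 mm apart (underside to underside).

The stool is on top of the table, centred. The ladder is on the floor beside the table on its +y side.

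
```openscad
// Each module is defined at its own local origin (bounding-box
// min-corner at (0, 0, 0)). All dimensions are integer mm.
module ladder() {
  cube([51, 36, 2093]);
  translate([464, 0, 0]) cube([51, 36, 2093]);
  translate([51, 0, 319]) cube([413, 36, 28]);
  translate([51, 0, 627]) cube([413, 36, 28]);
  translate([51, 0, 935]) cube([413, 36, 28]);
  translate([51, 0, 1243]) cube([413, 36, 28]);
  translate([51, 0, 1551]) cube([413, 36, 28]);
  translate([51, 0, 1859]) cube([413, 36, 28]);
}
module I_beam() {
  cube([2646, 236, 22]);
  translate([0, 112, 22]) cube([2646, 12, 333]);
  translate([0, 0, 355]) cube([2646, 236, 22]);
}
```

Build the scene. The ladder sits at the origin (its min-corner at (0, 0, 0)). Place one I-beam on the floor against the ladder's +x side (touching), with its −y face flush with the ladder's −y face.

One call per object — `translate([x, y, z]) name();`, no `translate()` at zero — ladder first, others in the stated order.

ladder();
translate([515, 0, 0]) I_beam();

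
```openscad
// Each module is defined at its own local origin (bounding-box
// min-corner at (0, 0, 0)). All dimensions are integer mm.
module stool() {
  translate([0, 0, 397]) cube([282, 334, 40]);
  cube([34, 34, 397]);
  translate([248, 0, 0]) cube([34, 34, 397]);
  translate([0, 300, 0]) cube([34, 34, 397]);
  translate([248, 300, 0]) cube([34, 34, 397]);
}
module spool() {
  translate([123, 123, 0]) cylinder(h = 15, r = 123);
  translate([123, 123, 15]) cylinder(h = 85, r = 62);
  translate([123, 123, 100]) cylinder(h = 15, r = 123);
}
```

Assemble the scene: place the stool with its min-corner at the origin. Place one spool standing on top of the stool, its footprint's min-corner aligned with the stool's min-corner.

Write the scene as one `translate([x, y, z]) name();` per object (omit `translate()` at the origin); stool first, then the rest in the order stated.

stool();
translate([0, 0, 437]) spool();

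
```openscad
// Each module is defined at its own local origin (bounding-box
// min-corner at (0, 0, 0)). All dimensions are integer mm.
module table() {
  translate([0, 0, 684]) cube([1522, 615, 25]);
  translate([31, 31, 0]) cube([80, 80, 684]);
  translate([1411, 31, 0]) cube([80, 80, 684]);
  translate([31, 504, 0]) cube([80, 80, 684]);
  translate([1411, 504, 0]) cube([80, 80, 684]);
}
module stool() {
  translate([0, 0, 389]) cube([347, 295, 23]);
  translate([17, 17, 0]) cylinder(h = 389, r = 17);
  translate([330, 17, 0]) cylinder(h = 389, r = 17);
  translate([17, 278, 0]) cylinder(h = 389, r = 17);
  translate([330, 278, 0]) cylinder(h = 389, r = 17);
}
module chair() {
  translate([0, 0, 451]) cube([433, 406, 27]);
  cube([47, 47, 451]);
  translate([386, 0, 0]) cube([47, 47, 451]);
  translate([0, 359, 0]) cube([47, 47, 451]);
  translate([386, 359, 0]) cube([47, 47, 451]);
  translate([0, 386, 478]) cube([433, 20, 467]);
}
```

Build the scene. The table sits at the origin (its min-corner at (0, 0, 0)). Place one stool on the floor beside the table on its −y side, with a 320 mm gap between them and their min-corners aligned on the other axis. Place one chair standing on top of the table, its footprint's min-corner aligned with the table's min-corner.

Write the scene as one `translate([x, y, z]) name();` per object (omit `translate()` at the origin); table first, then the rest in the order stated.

table();
translate([0, -615, 0]) stool();
translate([0, 0, 709]) chair();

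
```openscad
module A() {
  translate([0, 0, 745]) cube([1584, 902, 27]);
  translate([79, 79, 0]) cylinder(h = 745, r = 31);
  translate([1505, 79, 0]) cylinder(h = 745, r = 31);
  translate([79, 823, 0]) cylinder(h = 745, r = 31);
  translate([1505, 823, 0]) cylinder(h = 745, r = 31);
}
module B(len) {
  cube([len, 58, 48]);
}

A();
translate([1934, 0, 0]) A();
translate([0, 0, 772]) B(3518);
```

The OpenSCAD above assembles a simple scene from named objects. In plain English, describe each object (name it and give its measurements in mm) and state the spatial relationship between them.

A is a table with a 1584×902 mm rectangular top, 27 mm thick, top surface at z = 772 mm, supported by four round legs of 62 mm diameter, each leg's bounding box inset 48 mm from the nearest pair of top edges, running from the floor.

B is a rectangular beam 3518 mm long (x), 58 mm deep (y), 48 mm thick (z).

The beam spans the tops of two tables placed 350 mm apart, resting at z = 772 mm.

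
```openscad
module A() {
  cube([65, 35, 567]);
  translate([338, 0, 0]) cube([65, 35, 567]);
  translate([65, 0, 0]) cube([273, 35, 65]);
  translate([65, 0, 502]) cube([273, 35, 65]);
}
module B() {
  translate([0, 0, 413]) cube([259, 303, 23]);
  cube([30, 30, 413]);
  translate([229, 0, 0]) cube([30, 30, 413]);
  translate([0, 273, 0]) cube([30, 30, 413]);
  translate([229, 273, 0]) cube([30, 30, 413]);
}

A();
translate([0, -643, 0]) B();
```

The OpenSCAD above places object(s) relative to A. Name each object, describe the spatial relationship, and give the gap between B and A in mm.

The stool's nearest face is 340 mm from the picture frame's −y face.

A is a picture frame. B is a stool. The stool is on the floor beside the picture frame on its −y side. The gap between the stool and the picture frame is 340 mm.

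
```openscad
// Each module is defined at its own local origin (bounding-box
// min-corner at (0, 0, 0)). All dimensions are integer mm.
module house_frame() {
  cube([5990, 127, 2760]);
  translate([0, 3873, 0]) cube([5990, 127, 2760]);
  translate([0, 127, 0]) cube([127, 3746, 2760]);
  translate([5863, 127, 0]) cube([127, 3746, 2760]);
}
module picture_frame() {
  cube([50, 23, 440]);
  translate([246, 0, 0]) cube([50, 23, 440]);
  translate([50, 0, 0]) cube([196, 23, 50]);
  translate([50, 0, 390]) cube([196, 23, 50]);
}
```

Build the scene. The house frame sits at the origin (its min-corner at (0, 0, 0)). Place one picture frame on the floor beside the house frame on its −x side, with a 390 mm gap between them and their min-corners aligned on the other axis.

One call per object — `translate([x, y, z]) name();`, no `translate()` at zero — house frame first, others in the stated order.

house_frame();
translate([-686, 0, 0]) picture_frame();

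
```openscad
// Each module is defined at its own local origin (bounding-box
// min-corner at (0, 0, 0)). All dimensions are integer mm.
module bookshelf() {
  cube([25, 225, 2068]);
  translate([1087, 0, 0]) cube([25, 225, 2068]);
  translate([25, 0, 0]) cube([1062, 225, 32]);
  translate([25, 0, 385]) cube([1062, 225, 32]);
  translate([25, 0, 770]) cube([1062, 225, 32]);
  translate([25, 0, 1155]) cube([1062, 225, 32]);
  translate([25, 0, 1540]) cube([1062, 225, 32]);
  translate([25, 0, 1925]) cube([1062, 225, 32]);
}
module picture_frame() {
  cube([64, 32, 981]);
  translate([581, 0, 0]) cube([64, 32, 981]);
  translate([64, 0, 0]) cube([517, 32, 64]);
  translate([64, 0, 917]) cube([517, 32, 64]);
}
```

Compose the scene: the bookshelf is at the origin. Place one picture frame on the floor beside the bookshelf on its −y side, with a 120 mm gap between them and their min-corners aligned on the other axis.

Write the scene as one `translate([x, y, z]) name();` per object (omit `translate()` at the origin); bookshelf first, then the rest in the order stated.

bookshelf();
translate([0, -152, 0]) picture_frame();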